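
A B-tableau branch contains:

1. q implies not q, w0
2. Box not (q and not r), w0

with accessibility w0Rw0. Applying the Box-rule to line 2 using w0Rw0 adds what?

not (q and not r), w0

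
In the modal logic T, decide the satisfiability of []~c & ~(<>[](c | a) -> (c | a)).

1. []~c & ~(<>[](c | a) -> (c | a)), w0
2. []~c, w0   [&-rule on 1]
3. ~(<>[](c | a) -> (c | a)), w0   [&-rule on 1]
4. <>[](c | a), w0   [~->-rule on 3]
5. ~(c | a), w0   [~->-rule on 3]
6. ~c, w0   [~|-rule on 5]
7. ~a, w0   [~|-rule on 5]
8. [](c | a), w1   [<>-rule on 4: fresh world w1, w0Rw1]
9. ~c, w1   [[]-rule on 2 via w0Rw1]
10. c | a, w1   [[]-rule on 8 via w1Rw1]
11. a, w1   [|-rule on 10 (branches; this branch)]
Accessibility: w0Rw0, w0Rw1, w1Rw1

Satisfiable (open branch found)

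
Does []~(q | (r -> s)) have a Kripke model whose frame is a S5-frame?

Satisfiable (open branch found)

1. []~(q | (r -> s)), u
2. ~(q | (r -> s)), u   [[]-rule on 1 via uRu]
3. ~q, u   [~|-rule on 2]
4. ~(r -> s), u   [~|-rule on 2]
5. r, u   [~->-rule on 4]
6. ~s, u   [~->-rule on 4]
Accessibility: uRu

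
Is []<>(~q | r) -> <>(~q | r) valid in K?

Tableau for the negation ~([]<>(~q | r) -> <>(~q | r)):
1. ~([]<>(~q | r) -> <>(~q | r)), 0
2. []<>(~q | r), 0
3. ~<>(~q | r), 0
The negation has an open branch (countermodel exists).

No, not valid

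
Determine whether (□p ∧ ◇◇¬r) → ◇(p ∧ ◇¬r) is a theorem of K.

Valid in K

Tableau for the negation ¬((□p ∧ ◇◇¬r) → ◇(p ∧ ◇¬r)):
1. ¬((□p ∧ ◇◇¬r) → ◇(p ∧ ◇¬r)), u
2. □p ∧ ◇◇¬r, u
3. ¬◇(p ∧ ◇¬r), u
4. □p, u
5. ◇◇¬r, u
6. ◇¬r, v
7. ¬(p ∧ ◇¬r), v
8. p, v
9. ¬◇¬r, v
10. ¬r, w
11. r, w
Accessibility: uRv, vRw
Branch closes: r and ¬r both at w.
Every branch of the negation's tableau closes; the branch above is one of them.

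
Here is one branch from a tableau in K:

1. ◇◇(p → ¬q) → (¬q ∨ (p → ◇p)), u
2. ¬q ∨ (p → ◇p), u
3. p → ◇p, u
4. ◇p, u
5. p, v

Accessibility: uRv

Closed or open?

Not closed

There is no literal clash: for every atom and world, at most one sign appears.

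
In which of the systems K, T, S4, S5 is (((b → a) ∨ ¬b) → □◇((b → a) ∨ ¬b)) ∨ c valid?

S5

S5-tableau for the negation ¬((((b → a) ∨ ¬b) → □◇((b → a) ∨ ¬b)) ∨ c):
1. ¬((((b → a) ∨ ¬b) → □◇((b → a) ∨ ¬b)) ∨ c), w0
2. ¬(((b → a) ∨ ¬b) → □◇((b → a) ∨ ¬b)), w0   [¬∨-rule on 1]
3. ¬c, w0   [¬∨-rule on 1]
4. (b → a) ∨ ¬b, w0   [¬→-rule on 2]
5. ¬□◇((b → a) ∨ ¬b), w0   [¬→-rule on 2]
6. b → a, w0   [∨-rule on 4 (branches; this branch)]
7. a, w0   [→-rule on 6 (branches; this branch)]
8. ¬◇((b → a) ∨ ¬b), w1   [¬□-rule on 5: fresh world w1, w0Rw1]
9. ¬((b → a) ∨ ¬b), w0   [¬◇-rule on 8 via w1Rw0]
10. ¬(b → a), w0   [¬∨-rule on 9]
11. b, w0   [¬∨-rule on 9]
12. ¬a, w0   [¬→-rule on 10]
Accessibility: w0Rw0, w0Rw1, w1Rw0, w1Rw1
Branch closes: a and ¬a both at w0.
Every branch closes (one shown): valid in S5.
S4-tableau for the negation ¬((((b → a) ∨ ¬b) → □◇((b → a) ∨ ¬b)) ∨ c):
1. ¬((((b → a) ∨ ¬b) → □◇((b → a) ∨ ¬b)) ∨ c), w0
2. ¬(((b → a) ∨ ¬b) → □◇((b → a) ∨ ¬b)), w0   [¬∨-rule on 1]
3. ¬c, w0   [¬∨-rule on 1]
4. (b → a) ∨ ¬b, w0   [¬→-rule on 2]
5. ¬□◇((b → a) ∨ ¬b), w0   [¬→-rule on 2]
6. ¬b, w0   [∨-rule on 4 (branches; this branch)]
7. ¬◇((b → a) ∨ ¬b), w1   [¬□-rule on 5: fresh world w1, w0Rw1]
8. ¬((b → a) ∨ ¬b), w1   [¬◇-rule on 7 via w1Rw1]
9. ¬(b → a), w1   [¬∨-rule on 8]
10. b, w1   [¬∨-rule on 8]
11. ¬a, w1   [¬→-rule on 9]
Accessibility: w0Rw0, w0Rw1, w1Rw1
Complete open branch: countermodel on an S4-frame, so not valid in S4, nor in K, T (the same frame is also a K-frame and a T-frame).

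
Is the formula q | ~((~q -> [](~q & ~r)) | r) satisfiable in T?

Satisfiable (open branch found)

1. q | ~((~q -> [](~q & ~r)) | r), 0
2. ~((~q -> [](~q & ~r)) | r), 0
3. ~(~q -> [](~q & ~r)), 0
4. ~r, 0
5. ~q, 0
6. ~[](~q & ~r), 0
7. ~(~q & ~r), 1
8. r, 1
Accessibility: 0R0, 0R1, 1R1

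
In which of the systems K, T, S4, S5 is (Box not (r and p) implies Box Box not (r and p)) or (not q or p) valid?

T-tableau for the negation not ((Box not (r and p) implies Box Box not (r and p)) or (not q or p)):
1. not ((Box not (r and p) implies Box Box not (r and p)) or (not q or p)), u
2. not (Box not (r and p) implies Box Box not (r and p)), u
3. not (not q or p), u
4. Box not (r and p), u
5. not Box Box not (r and p), u
6. q, u
7. not p, u
8. not (r and p), u
9. not Box not (r and p), v
10. not (r and p), v
11. not p, v
12. r and p, w
13. r, w
14. p, w
Accessibility: uRu, uRv, vRv, vRw, wRw
Complete open branch: countermodel on a T-frame, so not valid in T, nor in K (the same frame is also a K-frame).
S4-tableau for the negation not ((Box not (r and p) implies Box Box not (r and p)) or (not q or p)):
1. not ((Box not (r and p) implies Box Box not (r and p)) or (not q or p)), u
2. not (Box not (r and p) implies Box Box not (r and p)), u
3. not (not q or p), u
4. Box not (r and p), u
5. not Box Box not (r and p), u
6. q, u
7. not p, u
8. not (r and p), u
9. not Box not (r and p), v
10. not (r and p), v
11. not p, v
12. r and p, w
13. r, w
14. p, w
15. not (r and p), w
16. not p, w
Accessibility: uRu, uRv, uRw, vRv, vRw, wRw
Branch closes: p and not p both at w.
Every branch closes (one shown): valid in S4, hence also in S5 (every theorem of S4 is a theorem of S5).

S4, S5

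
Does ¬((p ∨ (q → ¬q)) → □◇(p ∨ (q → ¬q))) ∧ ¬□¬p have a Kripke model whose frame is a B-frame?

Unsatisfiable

1. ¬((p ∨ (q → ¬q)) → □◇(p ∨ (q → ¬q))) ∧ ¬□¬p, u
2. ¬((p ∨ (q → ¬q)) → □◇(p ∨ (q → ¬q))), u
3. ¬□¬p, u
4. p ∨ (q → ¬q), u
5. ¬□◇(p ∨ (q → ¬q)), u
6. q → ¬q, u
7. ¬q, u
8. p, v
9. ¬◇(p ∨ (q → ¬q)), w
10. ¬(p ∨ (q → ¬q)), u
11. ¬p, u
12. ¬(q → ¬q), u
13. q, u
Accessibility: uRu, uRv, uRw, vRu, vRv, wRu, wRw
Branch closes: q and ¬q both at u.
(One branch shown.) All branches close.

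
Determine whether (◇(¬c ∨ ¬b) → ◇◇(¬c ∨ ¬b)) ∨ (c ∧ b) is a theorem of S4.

Yes, valid

Tableau for the negation ¬((◇(¬c ∨ ¬b) → ◇◇(¬c ∨ ¬b)) ∨ (c ∧ b)):
1. ¬((◇(¬c ∨ ¬b) → ◇◇(¬c ∨ ¬b)) ∨ (c ∧ b)), 0
2. ¬(◇(¬c ∨ ¬b) → ◇◇(¬c ∨ ¬b)), 0
3. ¬(c ∧ b), 0
4. ◇(¬c ∨ ¬b), 0
5. ¬◇◇(¬c ∨ ¬b), 0
6. ¬◇(¬c ∨ ¬b), 0
7. ¬(¬c ∨ ¬b), 0
8. c, 0
9. b, 0
10. ¬b, 0
Accessibility: 0R0
Branch closes: b and ¬b both at 0.
Every branch of the negation's tableau closes; the branch above is one of them.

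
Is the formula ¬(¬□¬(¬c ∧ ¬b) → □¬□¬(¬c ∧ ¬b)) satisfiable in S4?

1. ¬(¬□¬(¬c ∧ ¬b) → □¬□¬(¬c ∧ ¬b)), w0
2. ¬□¬(¬c ∧ ¬b), w0
3. ¬□¬□¬(¬c ∧ ¬b), w0
4. ¬c ∧ ¬b, w1
5. ¬c, w1
6. ¬b, w1
7. □¬(¬c ∧ ¬b), w2
8. ¬(¬c ∧ ¬b), w2
9. b, w2
Accessibility: w0Rw0, w0Rw1, w0Rw2, w1Rw1, w2Rw2

Satisfiable (open branch found)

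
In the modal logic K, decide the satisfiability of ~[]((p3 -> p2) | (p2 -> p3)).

1. ~[]((p3 -> p2) | (p2 -> p3)), 0
2. ~((p3 -> p2) | (p2 -> p3)), 1
3. ~(p3 -> p2), 1
4. ~(p2 -> p3), 1
5. p3, 1
6. ~p2, 1
7. p2, 1
8. ~p3, 1
Accessibility: 0R1
Branch closes: p2 and ~p2 both at 1.
(One branch shown.) All branches close.

Unsatisfiable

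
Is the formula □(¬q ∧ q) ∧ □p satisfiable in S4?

1. □(¬q ∧ q) ∧ □p, u
2. □(¬q ∧ q), u   [∧-rule on 1]
3. □p, u   [∧-rule on 1]
4. ¬q ∧ q, u   [□-rule on 2 via uRu]
5. ¬q, u   [∧-rule on 4]
6. q, u   [∧-rule on 4]
Accessibility: uRu
Branch closes: q and ¬q both at u.
(One branch shown.) All branches close.

No, unsatisfiable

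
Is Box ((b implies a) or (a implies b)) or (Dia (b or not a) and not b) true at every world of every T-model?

Tableau for the negation not (Box ((b implies a) or (a implies b)) or (Dia (b or not a) and not b)):
1. not (Box ((b implies a) or (a implies b)) or (Dia (b or not a) and not b)), w0
2. not Box ((b implies a) or (a implies b)), w0
3. not (Dia (b or not a) and not b), w0
4. not Dia (b or not a), w0
5. not (b or not a), w0
6. not b, w0
7. a, w0
8. not ((b implies a) or (a implies b)), w1
9. not (b implies a), w1
10. not (a implies b), w1
11. b, w1
12. not a, w1
13. a, w1
14. not b, w1
Accessibility: w0Rw0, w0Rw1, w1Rw1
Branch closes: a and not a both at w1.
All branches of the negation close; one closing branch shown above.

Yes, valid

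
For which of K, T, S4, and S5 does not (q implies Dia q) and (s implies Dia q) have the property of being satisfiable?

T-tableau for the formula:
1. not (q implies Dia q) and (s implies Dia q), u
2. not (q implies Dia q), u
3. s implies Dia q, u
4. q, u
5. not Dia q, u
6. not q, u
Accessibility: uRu
Branch closes: q and not q both at u.
Every branch closes (one shown): unsatisfiable in T, hence also in S4, S5 (every S4/S5-frame is a T-frame).
K-tableau for the formula:
1. not (q implies Dia q) and (s implies Dia q), u
2. not (q implies Dia q), u
3. s implies Dia q, u
4. q, u
5. not Dia q, u
6. not s, u
Complete open branch: satisfiable in K.

K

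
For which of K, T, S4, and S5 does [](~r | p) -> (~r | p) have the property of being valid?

K-tableau for the negation ~([](~r | p) -> (~r | p)):
1. ~([](~r | p) -> (~r | p)), u
2. [](~r | p), u
3. ~(~r | p), u
4. r, u
5. ~p, u
Complete open branch: countermodel on a K-frame, so not valid in K.
T-tableau for the negation ~([](~r | p) -> (~r | p)):
1. ~([](~r | p) -> (~r | p)), u
2. [](~r | p), u
3. ~(~r | p), u
4. r, u
5. ~p, u
6. ~r | p, u
7. p, u
Accessibility: uRu
Branch closes: p and ~p both at u.
Every branch closes (one shown): valid in T, hence also in S4, S5 (every theorem of T is a theorem of S4 and S5).

T, S4, S5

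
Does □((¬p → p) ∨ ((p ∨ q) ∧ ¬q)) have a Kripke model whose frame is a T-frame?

Yes, satisfiable

1. □((¬p → p) ∨ ((p ∨ q) ∧ ¬q)), 0
2. (¬p → p) ∨ ((p ∨ q) ∧ ¬q), 0   [□-rule on 1 via 0R0]
3. (p ∨ q) ∧ ¬q, 0   [∨-rule on 2 (branches; this branch)]
4. p ∨ q, 0   [∧-rule on 3]
5. ¬q, 0   [∧-rule on 3]
6. p, 0   [∨-rule on 4 (branches; this branch)]
Accessibility: 0R0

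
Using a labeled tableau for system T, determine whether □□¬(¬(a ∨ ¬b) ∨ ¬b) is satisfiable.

Yes, satisfiable

1. □□¬(¬(a ∨ ¬b) ∨ ¬b), 0
2. □¬(¬(a ∨ ¬b) ∨ ¬b), 0
3. ¬(¬(a ∨ ¬b) ∨ ¬b), 0
4. a ∨ ¬b, 0
5. b, 0
6. a, 0
Accessibility: 0R0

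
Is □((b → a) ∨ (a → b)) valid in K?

Valid in K

Tableau for the negation ¬□((b → a) ∨ (a → b)):
1. ¬□((b → a) ∨ (a → b)), 0
2. ¬((b → a) ∨ (a → b)), 1
3. ¬(b → a), 1
4. ¬(a → b), 1
5. b, 1
6. ¬a, 1
7. a, 1
8. ¬b, 1
Accessibility: 0R1
Branch closes: a and ¬a both at 1.
Every branch of the negation's tableau closes; the branch above is one of them.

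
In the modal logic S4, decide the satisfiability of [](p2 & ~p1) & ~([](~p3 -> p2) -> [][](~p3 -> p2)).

Unsatisfiable (every branch closes)

1. [](p2 & ~p1) & ~([](~p3 -> p2) -> [][](~p3 -> p2)), u
2. [](p2 & ~p1), u
3. ~([](~p3 -> p2) -> [][](~p3 -> p2)), u
4. [](~p3 -> p2), u
5. ~[][](~p3 -> p2), u
6. p2 & ~p1, u
7. p2, u
8. ~p1, u
9. ~p3 -> p2, u
10. ~[](~p3 -> p2), v
11. p2 & ~p1, v
12. p2, v
13. ~p1, v
14. ~p3 -> p2, v
15. ~(~p3 -> p2), w
16. ~p3, w
17. ~p2, w
18. p2 & ~p1, w
19. p2, w
20. ~p1, w
Accessibility: uRu, uRv, uRw, vRv, vRw, wRw
Branch closes: p2 and ~p2 both at w.
Every branch closes; the branch above is one of them.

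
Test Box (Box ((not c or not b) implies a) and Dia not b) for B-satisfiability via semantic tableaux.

1. Box (Box ((not c or not b) implies a) and Dia not b), 0
2. Box ((not c or not b) implies a) and Dia not b, 0
3. Box ((not c or not b) implies a), 0
4. Dia not b, 0
5. (not c or not b) implies a, 0
6. a, 0
7. not b, 1
8. Box ((not c or not b) implies a) and Dia not b, 1
9. Box ((not c or not b) implies a), 1
10. Dia not b, 1
11. (not c or not b) implies a, 1
12. a, 1
13. not b, 2
14. (not c or not b) implies a, 2
15. a, 2
Accessibility: 0R0, 0R1, 1R0, 1R1, 1R2, 2R1, 2R2

Satisfiable (open branch found)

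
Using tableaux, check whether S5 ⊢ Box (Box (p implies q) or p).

Invalid (countermodel exists)

Tableau for the negation not Box (Box (p implies q) or p):
1. not Box (Box (p implies q) or p), u
2. not (Box (p implies q) or p), v
3. not Box (p implies q), v
4. not p, v
5. not (p implies q), w
6. p, w
7. not q, w
Accessibility: uRu, uRv, uRw, vRu, vRv, vRw, wRu, wRv, wRw
The negation has an open branch (countermodel exists).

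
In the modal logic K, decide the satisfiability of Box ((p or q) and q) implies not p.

Satisfiable

1. Box ((p or q) and q) implies not p, w0
2. not p, w0   [implies-rule on 1 (branches; this branch)]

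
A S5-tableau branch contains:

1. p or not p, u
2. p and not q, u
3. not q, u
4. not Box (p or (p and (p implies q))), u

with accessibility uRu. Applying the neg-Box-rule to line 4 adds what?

a fresh world v with uRv, and not (p or (p and (p implies q))) at v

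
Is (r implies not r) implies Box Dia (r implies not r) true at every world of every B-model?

Tableau for the negation not ((r implies not r) implies Box Dia (r implies not r)):
1. not ((r implies not r) implies Box Dia (r implies not r)), u
2. r implies not r, u
3. not Box Dia (r implies not r), u
4. not r, u
5. not Dia (r implies not r), v
6. not (r implies not r), u
7. r, u
Accessibility: uRu, uRv, vRu, vRv
Branch closes: r and not r both at u.
Every branch of the negation's tableau closes; the branch above is one of them.

Yes, valid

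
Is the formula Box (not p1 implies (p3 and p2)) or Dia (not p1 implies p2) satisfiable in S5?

Yes, satisfiable

1. Box (not p1 implies (p3 and p2)) or Dia (not p1 implies p2), w0
2. Dia (not p1 implies p2), w0
3. not p1 implies p2, w1
4. p2, w1
Accessibility: w0Rw0, w0Rw1, w1Rw0, w1Rw1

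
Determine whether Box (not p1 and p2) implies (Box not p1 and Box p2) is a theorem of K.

Tableau for the negation not (Box (not p1 and p2) implies (Box not p1 and Box p2)):
1. not (Box (not p1 and p2) implies (Box not p1 and Box p2)), u
2. Box (not p1 and p2), u
3. not (Box not p1 and Box p2), u
4. not Box p2, u
5. not p2, v
6. not p1 and p2, v
7. not p1, v
8. p2, v
Accessibility: uRv
Branch closes: p2 and not p2 both at v.
All branches of the negation close; one closing branch shown above.

Valid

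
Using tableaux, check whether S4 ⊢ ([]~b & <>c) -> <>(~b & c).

Tableau for the negation ~(([]~b & <>c) -> <>(~b & c)):
1. ~(([]~b & <>c) -> <>(~b & c)), 0
2. []~b & <>c, 0   [~->-rule on 1]
3. ~<>(~b & c), 0   [~->-rule on 1]
4. []~b, 0   [&-rule on 2]
5. <>c, 0   [&-rule on 2]
6. ~(~b & c), 0   [~<>-rule on 3 via 0R0]
7. ~b, 0   [[]-rule on 4 via 0R0]
8. ~c, 0   [~&-rule on 6 (branches; this branch)]
9. c, 1   [<>-rule on 5: fresh world 1, 0R1]
10. ~(~b & c), 1   [~<>-rule on 3 via 0R1]
11. ~b, 1   [[]-rule on 4 via 0R1]
12. ~c, 1   [~&-rule on 10 (branches; this branch)]
Accessibility: 0R0, 0R1, 1R1
Branch closes: c and ~c both at 1.
All branches of the negation close; one closing branch shown above.

Yes, valid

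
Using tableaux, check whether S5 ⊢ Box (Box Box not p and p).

Tableau for the negation not Box (Box Box not p and p):
1. not Box (Box Box not p and p), w0
2. not (Box Box not p and p), w1
3. not p, w1
Accessibility: w0Rw0, w0Rw1, w1Rw0, w1Rw1
The negation has an open branch (countermodel exists).

No, not valid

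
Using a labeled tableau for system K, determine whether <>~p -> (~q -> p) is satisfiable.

Satisfiable

1. <>~p -> (~q -> p), w0
2. ~q -> p, w0   [->-rule on 1 (branches; this branch)]
3. p, w0   [->-rule on 2 (branches; this branch)]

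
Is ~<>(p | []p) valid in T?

Invalid (countermodel exists)

Tableau for the negation <>(p | []p):
1. <>(p | []p), w0
2. p | []p, w1
3. []p, w1
4. p, w1
Accessibility: w0Rw0, w0Rw1, w1Rw1
The negation has an open branch (countermodel exists).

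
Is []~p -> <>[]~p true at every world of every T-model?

Tableau for the negation ~([]~p -> <>[]~p):
1. ~([]~p -> <>[]~p), u
2. []~p, u
3. ~<>[]~p, u
4. ~p, u
5. ~[]~p, u
6. p, v
7. ~p, v
Accessibility: uRu, uRv, vRv
Branch closes: p and ~p both at v.
Every branch of the negation's tableau closes; the branch above is one of them.

Valid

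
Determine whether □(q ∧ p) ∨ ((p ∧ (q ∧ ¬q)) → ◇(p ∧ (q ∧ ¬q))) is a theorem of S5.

Tableau for the negation ¬(□(q ∧ p) ∨ ((p ∧ (q ∧ ¬q)) → ◇(p ∧ (q ∧ ¬q)))):
1. ¬(□(q ∧ p) ∨ ((p ∧ (q ∧ ¬q)) → ◇(p ∧ (q ∧ ¬q)))), 0
2. ¬□(q ∧ p), 0
3. ¬((p ∧ (q ∧ ¬q)) → ◇(p ∧ (q ∧ ¬q))), 0
4. p ∧ (q ∧ ¬q), 0
5. ¬◇(p ∧ (q ∧ ¬q)), 0
6. p, 0
7. q ∧ ¬q, 0
8. q, 0
9. ¬q, 0
Accessibility: 0R0
Branch closes: q and ¬q both at 0.
All branches of the negation close; one closing branch shown above.

Yes, valid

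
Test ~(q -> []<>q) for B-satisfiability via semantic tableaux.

Unsatisfiable

1. ~(q -> []<>q), w0
2. q, w0
3. ~[]<>q, w0
4. ~<>q, w1
5. ~q, w0
Accessibility: w0Rw0, w0Rw1, w1Rw0, w1Rw1
Branch closes: q and ~q both at w0.
All branches of the tableau close; one closing branch shown above.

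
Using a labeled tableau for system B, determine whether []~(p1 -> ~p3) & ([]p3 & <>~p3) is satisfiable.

1. []~(p1 -> ~p3) & ([]p3 & <>~p3), w0
2. []~(p1 -> ~p3), w0   [&-rule on 1]
3. []p3 & <>~p3, w0   [&-rule on 1]
4. []p3, w0   [&-rule on 3]
5. <>~p3, w0   [&-rule on 3]
6. ~(p1 -> ~p3), w0   [[]-rule on 2 via w0Rw0]
7. p1, w0   [~->-rule on 6]
8. p3, w0   [~->-rule on 6]
9. ~p3, w1   [<>-rule on 5: fresh world w1, w0Rw1]
10. ~(p1 -> ~p3), w1   [[]-rule on 2 via w0Rw1]
11. p1, w1   [~->-rule on 10]
12. p3, w1   [~->-rule on 10]
Accessibility: w0Rw0, w0Rw1, w1Rw0, w1Rw1
Branch closes: p3 and ~p3 both at w1.
(One branch shown.) All branches close.

Unsatisfiable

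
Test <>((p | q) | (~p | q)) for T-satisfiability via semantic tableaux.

1. <>((p | q) | (~p | q)), 0
2. (p | q) | (~p | q), 1   [<>-rule on 1: fresh world 1, 0R1]
3. ~p | q, 1   [|-rule on 2 (branches; this branch)]
4. q, 1   [|-rule on 3 (branches; this branch)]
Accessibility: 0R0, 0R1, 1R1

Satisfiable (open branch found)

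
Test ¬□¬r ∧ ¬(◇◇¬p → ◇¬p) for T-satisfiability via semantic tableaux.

1. ¬□¬r ∧ ¬(◇◇¬p → ◇¬p), u
2. ¬□¬r, u
3. ¬(◇◇¬p → ◇¬p), u
4. ◇◇¬p, u
5. ¬◇¬p, u
6. p, u
7. r, v
8. p, v
9. ◇¬p, w
10. p, w
11. ¬p, x
Accessibility: uRu, uRv, uRw, vRv, wRw, wRx, xRx

Satisfiable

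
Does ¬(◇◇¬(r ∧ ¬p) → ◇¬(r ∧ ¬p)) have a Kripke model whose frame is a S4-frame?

Unsatisfiable (every branch closes)

1. ¬(◇◇¬(r ∧ ¬p) → ◇¬(r ∧ ¬p)), u
2. ◇◇¬(r ∧ ¬p), u   [¬→-rule on 1]
3. ¬◇¬(r ∧ ¬p), u   [¬→-rule on 1]
4. r ∧ ¬p, u   [¬◇-rule on 3 via uRu]
5. r, u   [∧-rule on 4]
6. ¬p, u   [∧-rule on 4]
7. ◇¬(r ∧ ¬p), v   [◇-rule on 2: fresh world v, uRv]
8. r ∧ ¬p, v   [¬◇-rule on 3 via uRv]
9. r, v   [∧-rule on 8]
10. ¬p, v   [∧-rule on 8]
11. ¬(r ∧ ¬p), w   [◇-rule on 7: fresh world w, vRw]
12. r ∧ ¬p, w   [¬◇-rule on 3 via uRw]
13. r, w   [∧-rule on 12]
14. ¬p, w   [∧-rule on 12]
15. p, w   [¬∧-rule on 11 (branches; this branch)]
Accessibility: uRu, uRv, uRw, vRv, vRw, wRw
Branch closes: p and ¬p both at w.
Every branch closes; the branch above is one of them.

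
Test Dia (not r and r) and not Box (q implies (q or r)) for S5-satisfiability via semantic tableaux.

No, unsatisfiable

1. Dia (not r and r) and not Box (q implies (q or r)), u
2. Dia (not r and r), u   [and-rule on 1]
3. not Box (q implies (q or r)), u   [and-rule on 1]
4. not r and r, v   [Dia-rule on 2: fresh world v, uRv]
5. not r, v   [and-rule on 4]
6. r, v   [and-rule on 4]
Accessibility: uRu, uRv, vRu, vRv
Branch closes: r and not r both at v.
Every branch closes; the branch above is one of them.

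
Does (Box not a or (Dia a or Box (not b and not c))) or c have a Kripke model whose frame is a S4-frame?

Satisfiable (open branch found)

1. (Box not a or (Dia a or Box (not b and not c))) or c, u
2. c, u
Accessibility: uRu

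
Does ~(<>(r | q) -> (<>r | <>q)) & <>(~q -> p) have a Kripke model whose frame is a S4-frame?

1. ~(<>(r | q) -> (<>r | <>q)) & <>(~q -> p), w0
2. ~(<>(r | q) -> (<>r | <>q)), w0   [&-rule on 1]
3. <>(~q -> p), w0   [&-rule on 1]
4. <>(r | q), w0   [~->-rule on 2]
5. ~(<>r | <>q), w0   [~->-rule on 2]
6. ~<>r, w0   [~|-rule on 5]
7. ~<>q, w0   [~|-rule on 5]
8. ~r, w0   [~<>-rule on 6 via w0Rw0]
9. ~q, w0   [~<>-rule on 7 via w0Rw0]
10. ~q -> p, w1   [<>-rule on 3: fresh world w1, w0Rw1]
11. ~r, w1   [~<>-rule on 6 via w0Rw1]
12. ~q, w1   [~<>-rule on 7 via w0Rw1]
13. p, w1   [->-rule on 10 (branches; this branch)]
14. r | q, w2   [<>-rule on 4: fresh world w2, w0Rw2]
15. ~r, w2   [~<>-rule on 6 via w0Rw2]
16. ~q, w2   [~<>-rule on 7 via w0Rw2]
17. q, w2   [|-rule on 14 (branches; this branch)]
Accessibility: w0Rw0, w0Rw1, w0Rw2, w1Rw1, w2Rw2
Branch closes: q and ~q both at w2.
All branches of the tableau close; one closing branch shown above.

Unsatisfiable (every branch closes)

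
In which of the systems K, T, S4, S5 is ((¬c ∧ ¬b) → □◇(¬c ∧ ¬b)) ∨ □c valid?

S5

S4-tableau for the negation ¬(((¬c ∧ ¬b) → □◇(¬c ∧ ¬b)) ∨ □c):
1. ¬(((¬c ∧ ¬b) → □◇(¬c ∧ ¬b)) ∨ □c), w0
2. ¬((¬c ∧ ¬b) → □◇(¬c ∧ ¬b)), w0
3. ¬□c, w0
4. ¬c ∧ ¬b, w0
5. ¬□◇(¬c ∧ ¬b), w0
6. ¬c, w0
7. ¬b, w0
8. ¬c, w1
9. ¬◇(¬c ∧ ¬b), w2
10. ¬(¬c ∧ ¬b), w2
11. b, w2
Accessibility: w0Rw0, w0Rw1, w0Rw2, w1Rw1, w2Rw2
Complete open branch: countermodel on an S4-frame, so not valid in S4, nor in K, T (the same frame is also a K-frame and a T-frame).
S5-tableau for the negation ¬(((¬c ∧ ¬b) → □◇(¬c ∧ ¬b)) ∨ □c):
1. ¬(((¬c ∧ ¬b) → □◇(¬c ∧ ¬b)) ∨ □c), w0
2. ¬((¬c ∧ ¬b) → □◇(¬c ∧ ¬b)), w0
3. ¬□c, w0
4. ¬c ∧ ¬b, w0
5. ¬□◇(¬c ∧ ¬b), w0
6. ¬c, w0
7. ¬b, w0
8. ¬c, w1
9. ¬◇(¬c ∧ ¬b), w2
10. ¬(¬c ∧ ¬b), w0
11. ¬(¬c ∧ ¬b), w1
12. ¬(¬c ∧ ¬b), w2
13. b, w0
Accessibility: w0Rw0, w0Rw1, w0Rw2, w1Rw0, w1Rw1, w1Rw2, w2Rw0, w2Rw1, w2Rw2
Branch closes: b and ¬b both at w0.
Every branch closes (one shown): valid in S5.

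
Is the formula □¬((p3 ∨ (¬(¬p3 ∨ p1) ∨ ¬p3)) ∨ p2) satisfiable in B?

1. □¬((p3 ∨ (¬(¬p3 ∨ p1) ∨ ¬p3)) ∨ p2), w0
2. ¬((p3 ∨ (¬(¬p3 ∨ p1) ∨ ¬p3)) ∨ p2), w0
3. ¬(p3 ∨ (¬(¬p3 ∨ p1) ∨ ¬p3)), w0
4. ¬p2, w0
5. ¬p3, w0
6. ¬(¬(¬p3 ∨ p1) ∨ ¬p3), w0
7. ¬p3 ∨ p1, w0
8. p3, w0
Accessibility: w0Rw0
Branch closes: p3 and ¬p3 both at w0.
All branches of the tableau close; one closing branch shown above.

Unsatisfiable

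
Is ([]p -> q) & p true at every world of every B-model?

Tableau for the negation ~(([]p -> q) & p):
1. ~(([]p -> q) & p), 0
2. ~p, 0
Accessibility: 0R0
The negation has an open branch (countermodel exists).

Invalid (countermodel exists)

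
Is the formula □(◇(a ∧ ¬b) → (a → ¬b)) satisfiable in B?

1. □(◇(a ∧ ¬b) → (a → ¬b)), w0
2. ◇(a ∧ ¬b) → (a → ¬b), w0
3. a → ¬b, w0
4. ¬b, w0
Accessibility: w0Rw0

Satisfiable (open branch found)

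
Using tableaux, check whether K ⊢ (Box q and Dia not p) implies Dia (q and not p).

Valid in K

Tableau for the negation not ((Box q and Dia not p) implies Dia (q and not p)):
1. not ((Box q and Dia not p) implies Dia (q and not p)), u
2. Box q and Dia not p, u
3. not Dia (q and not p), u
4. Box q, u
5. Dia not p, u
6. not p, v
7. not (q and not p), v
8. q, v
9. p, v
Accessibility: uRv
Branch closes: p and not p both at v.
All branches of the negation close; one closing branch shown above.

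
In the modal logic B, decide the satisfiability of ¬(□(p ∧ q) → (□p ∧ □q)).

Unsatisfiable

1. ¬(□(p ∧ q) → (□p ∧ □q)), 0
2. □(p ∧ q), 0   [¬→-rule on 1]
3. ¬(□p ∧ □q), 0   [¬→-rule on 1]
4. p ∧ q, 0   [□-rule on 2 via 0R0]
5. p, 0   [∧-rule on 4]
6. q, 0   [∧-rule on 4]
7. ¬□q, 0   [¬∧-rule on 3 (branches; this branch)]
8. ¬q, 1   [¬□-rule on 7: fresh world 1, 0R1]
9. p ∧ q, 1   [□-rule on 2 via 0R1]
10. p, 1   [∧-rule on 9]
11. q, 1   [∧-rule on 9]
Accessibility: 0R0, 0R1, 1R0, 1R1
Branch closes: q and ¬q both at 1.
(One branch shown.) All branches close.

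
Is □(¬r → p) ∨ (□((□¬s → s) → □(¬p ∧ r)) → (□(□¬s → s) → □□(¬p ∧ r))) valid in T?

Valid in T

Tableau for the negation ¬(□(¬r → p) ∨ (□((□¬s → s) → □(¬p ∧ r)) → (□(□¬s → s) → □□(¬p ∧ r)))):
1. ¬(□(¬r → p) ∨ (□((□¬s → s) → □(¬p ∧ r)) → (□(□¬s → s) → □□(¬p ∧ r)))), 0
2. ¬□(¬r → p), 0
3. ¬(□((□¬s → s) → □(¬p ∧ r)) → (□(□¬s → s) → □□(¬p ∧ r))), 0
4. □((□¬s → s) → □(¬p ∧ r)), 0
5. ¬(□(□¬s → s) → □□(¬p ∧ r)), 0
6. □(□¬s → s), 0
7. ¬□□(¬p ∧ r), 0
8. (□¬s → s) → □(¬p ∧ r), 0
9. □¬s → s, 0
10. ¬(□¬s → s), 0
11. □¬s, 0
12. ¬s, 0
13. ¬□¬s, 0
14. ¬(¬r → p), 1
15. ¬r, 1
16. ¬p, 1
17. (□¬s → s) → □(¬p ∧ r), 1
18. □¬s → s, 1
19. ¬s, 1
20. ¬(□¬s → s), 1
21. □¬s, 1
22. ¬□¬s, 1
23. ¬□(¬p ∧ r), 2
24. (□¬s → s) → □(¬p ∧ r), 2
25. □¬s → s, 2
26. ¬s, 2
27. □(¬p ∧ r), 2
28. ¬p ∧ r, 2
29. ¬p, 2
30. r, 2
31. ¬□¬s, 2
32. s, 3
33. (□¬s → s) → □(¬p ∧ r), 3
34. □¬s → s, 3
35. ¬s, 3
Accessibility: 0R0, 0R1, 0R2, 0R3, 1R1, 2R2, 3R3
Branch closes: s and ¬s both at 3.
All branches of the negation close; one closing branch shown above.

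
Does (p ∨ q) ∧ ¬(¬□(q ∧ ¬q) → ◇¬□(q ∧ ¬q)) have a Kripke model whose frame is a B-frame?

Unsatisfiable

1. (p ∨ q) ∧ ¬(¬□(q ∧ ¬q) → ◇¬□(q ∧ ¬q)), w0
2. p ∨ q, w0   [∧-rule on 1]
3. ¬(¬□(q ∧ ¬q) → ◇¬□(q ∧ ¬q)), w0   [∧-rule on 1]
4. ¬□(q ∧ ¬q), w0   [¬→-rule on 3]
5. ¬◇¬□(q ∧ ¬q), w0   [¬→-rule on 3]
6. □(q ∧ ¬q), w0   [¬◇-rule on 5 via w0Rw0]
7. q ∧ ¬q, w0   [□-rule on 6 via w0Rw0]
8. q, w0   [∧-rule on 7]
9. ¬q, w0   [∧-rule on 7]
Accessibility: w0Rw0
Branch closes: q and ¬q both at w0.
All branches of the tableau close; one closing branch shown above.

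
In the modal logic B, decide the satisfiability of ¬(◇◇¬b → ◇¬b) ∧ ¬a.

1. ¬(◇◇¬b → ◇¬b) ∧ ¬a, u
2. ¬(◇◇¬b → ◇¬b), u
3. ¬a, u
4. ◇◇¬b, u
5. ¬◇¬b, u
6. b, u
7. ◇¬b, v
8. b, v
9. ¬b, w
Accessibility: uRu, uRv, vRu, vRv, vRw, wRv, wRw

Satisfiable (open branch found)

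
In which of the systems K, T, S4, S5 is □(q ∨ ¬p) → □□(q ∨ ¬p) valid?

T-tableau for the negation ¬(□(q ∨ ¬p) → □□(q ∨ ¬p)):
1. ¬(□(q ∨ ¬p) → □□(q ∨ ¬p)), u
2. □(q ∨ ¬p), u
3. ¬□□(q ∨ ¬p), u
4. q ∨ ¬p, u
5. ¬p, u
6. ¬□(q ∨ ¬p), v
7. q ∨ ¬p, v
8. ¬p, v
9. ¬(q ∨ ¬p), w
10. ¬q, w
11. p, w
Accessibility: uRu, uRv, vRv, vRw, wRw
Complete open branch: countermodel on a T-frame, so not valid in T, nor in K (the same frame is also a K-frame).
S4-tableau for the negation ¬(□(q ∨ ¬p) → □□(q ∨ ¬p)):
1. ¬(□(q ∨ ¬p) → □□(q ∨ ¬p)), u
2. □(q ∨ ¬p), u
3. ¬□□(q ∨ ¬p), u
4. q ∨ ¬p, u
5. ¬p, u
6. ¬□(q ∨ ¬p), v
7. q ∨ ¬p, v
8. ¬p, v
9. ¬(q ∨ ¬p), w
10. ¬q, w
11. p, w
12. q ∨ ¬p, w
13. ¬p, w
Accessibility: uRu, uRv, uRw, vRv, vRw, wRw
Branch closes: p and ¬p both at w.
Every branch closes (one shown): valid in S4, hence also in S5 (every theorem of S4 is a theorem of S5).

S4, S5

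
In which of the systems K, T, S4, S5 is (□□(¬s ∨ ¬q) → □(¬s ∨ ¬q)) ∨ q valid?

T-tableau for the negation ¬((□□(¬s ∨ ¬q) → □(¬s ∨ ¬q)) ∨ q):
1. ¬((□□(¬s ∨ ¬q) → □(¬s ∨ ¬q)) ∨ q), u
2. ¬(□□(¬s ∨ ¬q) → □(¬s ∨ ¬q)), u
3. ¬q, u
4. □□(¬s ∨ ¬q), u
5. ¬□(¬s ∨ ¬q), u
6. □(¬s ∨ ¬q), u
7. ¬s ∨ ¬q, u
8. ¬(¬s ∨ ¬q), v
9. s, v
10. q, v
11. □(¬s ∨ ¬q), v
12. ¬s ∨ ¬q, v
13. ¬q, v
Accessibility: uRu, uRv, vRv
Branch closes: q and ¬q both at v.
Every branch closes (one shown): valid in T, hence also in S4, S5 (every theorem of T is a theorem of S4 and S5).
K-tableau for the negation ¬((□□(¬s ∨ ¬q) → □(¬s ∨ ¬q)) ∨ q):
1. ¬((□□(¬s ∨ ¬q) → □(¬s ∨ ¬q)) ∨ q), u
2. ¬(□□(¬s ∨ ¬q) → □(¬s ∨ ¬q)), u
3. ¬q, u
4. □□(¬s ∨ ¬q), u
5. ¬□(¬s ∨ ¬q), u
6. ¬(¬s ∨ ¬q), v
7. s, v
8. q, v
9. □(¬s ∨ ¬q), v
Accessibility: uRv
Complete open branch: countermodel on a K-frame, so not valid in K.

T, S4, S5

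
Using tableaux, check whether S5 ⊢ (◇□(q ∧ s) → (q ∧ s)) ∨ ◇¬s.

Valid in S5

Tableau for the negation ¬((◇□(q ∧ s) → (q ∧ s)) ∨ ◇¬s):
1. ¬((◇□(q ∧ s) → (q ∧ s)) ∨ ◇¬s), 0
2. ¬(◇□(q ∧ s) → (q ∧ s)), 0   [¬∨-rule on 1]
3. ¬◇¬s, 0   [¬∨-rule on 1]
4. ◇□(q ∧ s), 0   [¬→-rule on 2]
5. ¬(q ∧ s), 0   [¬→-rule on 2]
6. s, 0   [¬◇-rule on 3 via 0R0]
7. ¬q, 0   [¬∧-rule on 5 (branches; this branch)]
8. □(q ∧ s), 1   [◇-rule on 4: fresh world 1, 0R1]
9. s, 1   [¬◇-rule on 3 via 0R1]
10. q ∧ s, 0   [□-rule on 8 via 1R0]
11. q, 0   [∧-rule on 10]
Accessibility: 0R0, 0R1, 1R0, 1R1
Branch closes: q and ¬q both at 0.
All branches of the negation close; one closing branch shown above.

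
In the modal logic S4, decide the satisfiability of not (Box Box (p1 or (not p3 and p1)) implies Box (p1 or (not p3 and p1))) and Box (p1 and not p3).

No, unsatisfiable

1. not (Box Box (p1 or (not p3 and p1)) implies Box (p1 or (not p3 and p1))) and Box (p1 and not p3), u
2. not (Box Box (p1 or (not p3 and p1)) implies Box (p1 or (not p3 and p1))), u   [and-rule on 1]
3. Box (p1 and not p3), u   [and-rule on 1]
4. Box Box (p1 or (not p3 and p1)), u   [neg-implies-rule on 2]
5. not Box (p1 or (not p3 and p1)), u   [neg-implies-rule on 2]
6. p1 and not p3, u   [Box-rule on 3 via uRu]
7. p1, u   [and-rule on 6]
8. not p3, u   [and-rule on 6]
9. Box (p1 or (not p3 and p1)), u   [Box-rule on 4 via uRu]
10. p1 or (not p3 and p1), u   [Box-rule on 9 via uRu]
11. not p3 and p1, u   [or-rule on 10 (branches; this branch)]
12. not (p1 or (not p3 and p1)), v   [neg-Box-rule on 5: fresh world v, uRv]
13. not p1, v   [neg-or-rule on 12]
14. not (not p3 and p1), v   [neg-or-rule on 12]
15. p1 and not p3, v   [Box-rule on 3 via uRv]
16. p1, v   [and-rule on 15]
17. not p3, v   [and-rule on 15]
Accessibility: uRu, uRv, vRv
Branch closes: p1 and not p1 both at v.
Every branch closes; the branch above is one of them.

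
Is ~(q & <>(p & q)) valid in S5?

Invalid (countermodel exists)

Tableau for the negation q & <>(p & q):
1. q & <>(p & q), 0
2. q, 0   [&-rule on 1]
3. <>(p & q), 0   [&-rule on 1]
4. p & q, 1   [<>-rule on 3: fresh world 1, 0R1]
5. p, 1   [&-rule on 4]
6. q, 1   [&-rule on 4]
Accessibility: 0R0, 0R1, 1R0, 1R1
The negation has an open branch (countermodel exists).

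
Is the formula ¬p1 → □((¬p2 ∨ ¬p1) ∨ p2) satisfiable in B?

Satisfiable

1. ¬p1 → □((¬p2 ∨ ¬p1) ∨ p2), w0
2. □((¬p2 ∨ ¬p1) ∨ p2), w0
3. (¬p2 ∨ ¬p1) ∨ p2, w0
4. p2, w0
Accessibility: w0Rw0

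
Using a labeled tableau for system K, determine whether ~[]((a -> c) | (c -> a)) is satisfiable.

Unsatisfiable

1. ~[]((a -> c) | (c -> a)), 0
2. ~((a -> c) | (c -> a)), 1
3. ~(a -> c), 1
4. ~(c -> a), 1
5. a, 1
6. ~c, 1
7. c, 1
8. ~a, 1
Accessibility: 0R1
Branch closes: c and ~c both at 1.
All branches of the tableau close; one closing branch shown above.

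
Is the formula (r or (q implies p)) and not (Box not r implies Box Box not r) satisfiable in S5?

1. (r or (q implies p)) and not (Box not r implies Box Box not r), u
2. r or (q implies p), u   [and-rule on 1]
3. not (Box not r implies Box Box not r), u   [and-rule on 1]
4. Box not r, u   [neg-implies-rule on 3]
5. not Box Box not r, u   [neg-implies-rule on 3]
6. not r, u   [Box-rule on 4 via uRu]
7. q implies p, u   [or-rule on 2 (branches; this branch)]
8. p, u   [implies-rule on 7 (branches; this branch)]
9. not Box not r, v   [neg-Box-rule on 5: fresh world v, uRv]
10. not r, v   [Box-rule on 4 via uRv]
11. r, w   [neg-Box-rule on 9: fresh world w, vRw]
12. not r, w   [Box-rule on 4 via uRw]
Accessibility: uRu, uRv, uRw, vRu, vRv, vRw, wRu, wRv, wRw
Branch closes: r and not r both at w.
All branches of the tableau close; one closing branch shown above.

Unsatisfiable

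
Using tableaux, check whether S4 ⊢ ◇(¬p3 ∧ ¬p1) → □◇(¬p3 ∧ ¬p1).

Invalid (countermodel exists)

Tableau for the negation ¬(◇(¬p3 ∧ ¬p1) → □◇(¬p3 ∧ ¬p1)):
1. ¬(◇(¬p3 ∧ ¬p1) → □◇(¬p3 ∧ ¬p1)), 0
2. ◇(¬p3 ∧ ¬p1), 0   [¬→-rule on 1]
3. ¬□◇(¬p3 ∧ ¬p1), 0   [¬→-rule on 1]
4. ¬p3 ∧ ¬p1, 1   [◇-rule on 2: fresh world 1, 0R1]
5. ¬p3, 1   [∧-rule on 4]
6. ¬p1, 1   [∧-rule on 4]
7. ¬◇(¬p3 ∧ ¬p1), 2   [¬□-rule on 3: fresh world 2, 0R2]
8. ¬(¬p3 ∧ ¬p1), 2   [¬◇-rule on 7 via 2R2]
9. p1, 2   [¬∧-rule on 8 (branches; this branch)]
Accessibility: 0R0, 0R1, 0R2, 1R1, 2R2
The negation has an open branch (countermodel exists).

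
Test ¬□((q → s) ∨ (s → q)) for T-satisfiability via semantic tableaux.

1. ¬□((q → s) ∨ (s → q)), w0
2. ¬((q → s) ∨ (s → q)), w1   [¬□-rule on 1: fresh world w1, w0Rw1]
3. ¬(q → s), w1   [¬∨-rule on 2]
4. ¬(s → q), w1   [¬∨-rule on 2]
5. q, w1   [¬→-rule on 3]
6. ¬s, w1   [¬→-rule on 3]
7. s, w1   [¬→-rule on 4]
8. ¬q, w1   [¬→-rule on 4]
Accessibility: w0Rw0, w0Rw1, w1Rw1
Branch closes: s and ¬s both at w1.
All branches of the tableau close; one closing branch shown above.

Unsatisfiable (every branch closes)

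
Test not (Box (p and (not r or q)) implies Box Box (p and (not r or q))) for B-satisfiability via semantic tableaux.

1. not (Box (p and (not r or q)) implies Box Box (p and (not r or q))), w0
2. Box (p and (not r or q)), w0
3. not Box Box (p and (not r or q)), w0
4. p and (not r or q), w0
5. p, w0
6. not r or q, w0
7. q, w0
8. not Box (p and (not r or q)), w1
9. p and (not r or q), w1
10. p, w1
11. not r or q, w1
12. q, w1
13. not (p and (not r or q)), w2
14. not (not r or q), w2
15. r, w2
16. not q, w2
Accessibility: w0Rw0, w0Rw1, w1Rw0, w1Rw1, w1Rw2, w2Rw1, w2Rw2

Satisfiable (open branch found)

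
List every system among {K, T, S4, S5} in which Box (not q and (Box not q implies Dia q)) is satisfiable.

K-tableau for the formula:
1. Box (not q and (Box not q implies Dia q)), w0
Complete open branch: satisfiable in K.
T-tableau for the formula:
1. Box (not q and (Box not q implies Dia q)), w0
2. not q and (Box not q implies Dia q), w0
3. not q, w0
4. Box not q implies Dia q, w0
5. Dia q, w0
6. q, w1
7. not q and (Box not q implies Dia q), w1
8. not q, w1
9. Box not q implies Dia q, w1
Accessibility: w0Rw0, w0Rw1, w1Rw1
Branch closes: q and not q both at w1.
Every branch closes (one shown): unsatisfiable in T, hence also in S4, S5 (every S4/S5-frame is a T-frame).

K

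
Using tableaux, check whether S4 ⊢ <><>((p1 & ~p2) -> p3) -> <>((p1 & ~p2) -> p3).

Tableau for the negation ~(<><>((p1 & ~p2) -> p3) -> <>((p1 & ~p2) -> p3)):
1. ~(<><>((p1 & ~p2) -> p3) -> <>((p1 & ~p2) -> p3)), u
2. <><>((p1 & ~p2) -> p3), u
3. ~<>((p1 & ~p2) -> p3), u
4. ~((p1 & ~p2) -> p3), u
5. p1 & ~p2, u
6. ~p3, u
7. p1, u
8. ~p2, u
9. <>((p1 & ~p2) -> p3), v
10. ~((p1 & ~p2) -> p3), v
11. p1 & ~p2, v
12. ~p3, v
13. p1, v
14. ~p2, v
15. (p1 & ~p2) -> p3, w
16. ~((p1 & ~p2) -> p3), w
17. p1 & ~p2, w
18. ~p3, w
19. p1, w
20. ~p2, w
21. ~(p1 & ~p2), w
22. p2, w
Accessibility: uRu, uRv, uRw, vRv, vRw, wRw
Branch closes: p2 and ~p2 both at w.
Every branch of the negation's tableau closes; the branch above is one of them.

Yes, valid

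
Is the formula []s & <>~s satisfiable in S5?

No, unsatisfiable

1. []s & <>~s, w0
2. []s, w0
3. <>~s, w0
4. s, w0
5. ~s, w1
6. s, w1
Accessibility: w0Rw0, w0Rw1, w1Rw0, w1Rw1
Branch closes: s and ~s both at w1.
Every branch closes; the branch above is one of them.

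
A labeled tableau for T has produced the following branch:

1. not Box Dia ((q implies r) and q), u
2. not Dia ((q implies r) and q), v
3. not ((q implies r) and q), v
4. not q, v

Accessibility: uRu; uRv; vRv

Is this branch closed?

Not closed

There is no literal clash: for every atom and world, at most one sign appears.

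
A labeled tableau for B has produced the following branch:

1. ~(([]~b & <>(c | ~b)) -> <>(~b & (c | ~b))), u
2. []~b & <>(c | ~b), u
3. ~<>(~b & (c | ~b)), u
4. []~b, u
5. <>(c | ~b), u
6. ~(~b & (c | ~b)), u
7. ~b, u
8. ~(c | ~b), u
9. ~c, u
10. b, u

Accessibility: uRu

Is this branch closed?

Closed

Both b and ~b appear at u.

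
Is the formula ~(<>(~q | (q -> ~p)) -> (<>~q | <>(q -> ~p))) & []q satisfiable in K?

Unsatisfiable

1. ~(<>(~q | (q -> ~p)) -> (<>~q | <>(q -> ~p))) & []q, 0
2. ~(<>(~q | (q -> ~p)) -> (<>~q | <>(q -> ~p))), 0
3. []q, 0
4. <>(~q | (q -> ~p)), 0
5. ~(<>~q | <>(q -> ~p)), 0
6. ~<>~q, 0
7. ~<>(q -> ~p), 0
8. ~q | (q -> ~p), 1
9. q, 1
10. ~(q -> ~p), 1
11. p, 1
12. q -> ~p, 1
13. ~p, 1
Accessibility: 0R1
Branch closes: p and ~p both at 1.
Every branch closes; the branch above is one of them.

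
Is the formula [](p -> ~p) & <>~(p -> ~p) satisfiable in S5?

1. [](p -> ~p) & <>~(p -> ~p), u
2. [](p -> ~p), u   [&-rule on 1]
3. <>~(p -> ~p), u   [&-rule on 1]
4. p -> ~p, u   [[]-rule on 2 via uRu]
5. ~p, u   [->-rule on 4 (branches; this branch)]
6. ~(p -> ~p), v   [<>-rule on 3: fresh world v, uRv]
7. p, v   [~->-rule on 6]
8. p -> ~p, v   [[]-rule on 2 via uRv]
9. ~p, v   [->-rule on 8 (branches; this branch)]
Accessibility: uRu, uRv, vRu, vRv
Branch closes: p and ~p both at v.
(One branch shown.) All branches close.

Unsatisfiable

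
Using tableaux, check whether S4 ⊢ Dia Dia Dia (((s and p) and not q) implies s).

Tableau for the negation not Dia Dia Dia (((s and p) and not q) implies s):
1. not Dia Dia Dia (((s and p) and not q) implies s), w0
2. not Dia Dia (((s and p) and not q) implies s), w0
3. not Dia (((s and p) and not q) implies s), w0
4. not (((s and p) and not q) implies s), w0
5. (s and p) and not q, w0
6. not s, w0
7. s and p, w0
8. not q, w0
9. s, w0
10. p, w0
Accessibility: w0Rw0
Branch closes: s and not s both at w0.
All branches of the negation close; one closing branch shown above.

Yes, valid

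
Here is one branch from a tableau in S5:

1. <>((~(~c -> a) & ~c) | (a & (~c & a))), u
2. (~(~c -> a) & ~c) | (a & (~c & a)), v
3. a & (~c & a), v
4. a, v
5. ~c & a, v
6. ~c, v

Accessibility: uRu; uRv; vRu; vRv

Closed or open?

There is no literal clash: for every atom and world, at most one sign appears.

Not closed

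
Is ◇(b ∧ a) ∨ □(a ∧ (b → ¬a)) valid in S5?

Tableau for the negation ¬(◇(b ∧ a) ∨ □(a ∧ (b → ¬a))):
1. ¬(◇(b ∧ a) ∨ □(a ∧ (b → ¬a))), 0
2. ¬◇(b ∧ a), 0
3. ¬□(a ∧ (b → ¬a)), 0
4. ¬(b ∧ a), 0
5. ¬a, 0
6. ¬(a ∧ (b → ¬a)), 1
7. ¬(b ∧ a), 1
8. ¬a, 1
Accessibility: 0R0, 0R1, 1R0, 1R1
The negation has an open branch (countermodel exists).

Invalid (countermodel exists)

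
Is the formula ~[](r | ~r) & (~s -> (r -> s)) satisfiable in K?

Unsatisfiable

1. ~[](r | ~r) & (~s -> (r -> s)), 0
2. ~[](r | ~r), 0
3. ~s -> (r -> s), 0
4. r -> s, 0
5. s, 0
6. ~(r | ~r), 1
7. ~r, 1
8. r, 1
Accessibility: 0R1
Branch closes: r and ~r both at 1.
(One branch shown.) All branches close.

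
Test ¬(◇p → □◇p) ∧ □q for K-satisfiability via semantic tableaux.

1. ¬(◇p → □◇p) ∧ □q, w0
2. ¬(◇p → □◇p), w0
3. □q, w0
4. ◇p, w0
5. ¬□◇p, w0
6. p, w1
7. q, w1
8. ¬◇p, w2
9. q, w2
Accessibility: w0Rw1, w0Rw2

Satisfiable (open branch found)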